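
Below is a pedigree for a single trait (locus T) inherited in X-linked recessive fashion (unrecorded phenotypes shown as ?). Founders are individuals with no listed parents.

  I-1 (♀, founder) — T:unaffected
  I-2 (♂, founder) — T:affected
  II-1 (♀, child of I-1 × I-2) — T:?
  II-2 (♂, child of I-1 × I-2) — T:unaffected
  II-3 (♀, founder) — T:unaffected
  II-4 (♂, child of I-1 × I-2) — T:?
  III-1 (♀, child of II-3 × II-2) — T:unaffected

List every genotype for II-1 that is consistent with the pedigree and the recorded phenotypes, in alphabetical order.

II-1 ∈ {X^TX^t, X^tX^t}

T/I-1 un ·: X^TX^T|X^TX^t
T/I-2 aff ·: X^tY
T/II-1 ? I-1×I-2: X^TX^t|X^tX^t
T/II-2 un I-1×I-2: X^TY
T/II-3 un ·: X^TX^T|X^TX^t
T/II-4 ? I-1×I-2: X^TY|X^tY
T/III-1 un II-3×II-2: X^TX^T|X^TX^t
⇒ T over [I-1,I-2,II-1,II-2,II-3,II-4,III-1]: 15 consistent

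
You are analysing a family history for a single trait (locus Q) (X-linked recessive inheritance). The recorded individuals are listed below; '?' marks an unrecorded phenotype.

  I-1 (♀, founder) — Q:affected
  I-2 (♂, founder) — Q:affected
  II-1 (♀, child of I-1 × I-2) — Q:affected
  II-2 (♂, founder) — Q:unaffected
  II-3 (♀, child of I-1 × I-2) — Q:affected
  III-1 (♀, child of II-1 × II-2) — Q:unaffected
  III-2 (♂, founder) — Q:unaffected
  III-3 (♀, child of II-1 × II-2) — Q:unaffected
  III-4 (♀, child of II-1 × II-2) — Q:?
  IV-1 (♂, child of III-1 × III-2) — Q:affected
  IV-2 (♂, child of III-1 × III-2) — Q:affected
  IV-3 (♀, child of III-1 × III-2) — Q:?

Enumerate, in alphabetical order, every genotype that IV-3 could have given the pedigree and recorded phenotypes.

IV-3 ∈ {X^QX^Q, X^QX^q}

Q/I-1 aff ·: X^qX^q
Q/I-2 aff ·: X^qY
Q/II-1 aff I-1×I-2: X^qX^q
Q/II-2 un ·: X^QY
Q/II-3 aff I-1×I-2: X^qX^q
Q/III-1 un II-1×II-2: X^QX^q
Q/III-2 un ·: X^QY
Q/III-3 un II-1×II-2: X^QX^q
Q/III-4 ? II-1×II-2: X^QX^q
Q/IV-1 aff III-1×III-2: X^qY
Q/IV-2 aff III-1×III-2: X^qY
Q/IV-3 ? III-1×III-2: X^QX^Q|X^QX^q
⇒ Q over [I-1,I-2,II-1,II-2,II-3,III-1,III-2,III-3,III-4,IV-1,IV-2,IV-3]: 2 consistent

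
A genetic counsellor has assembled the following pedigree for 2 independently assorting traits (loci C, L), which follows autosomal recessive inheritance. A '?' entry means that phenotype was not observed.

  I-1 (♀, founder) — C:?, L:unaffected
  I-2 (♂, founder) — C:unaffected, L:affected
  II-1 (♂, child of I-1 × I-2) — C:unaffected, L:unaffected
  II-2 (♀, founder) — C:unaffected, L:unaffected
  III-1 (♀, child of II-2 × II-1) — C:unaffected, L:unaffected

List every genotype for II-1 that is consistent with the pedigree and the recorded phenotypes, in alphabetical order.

II-1 ∈ {CC Ll, Cc Ll}

C/I-1 ? ·: CC|Cc|cc
C/I-2 un ·: CC|Cc
C/II-1 un I-1×I-2: CC|Cc
C/II-2 un ·: CC|Cc
C/III-1 un II-2×II-1: CC|Cc
⇒ C over [I-1,I-2,II-1,II-2,III-1]: 32 consistent
L/I-1 un ·: LL|Ll
L/I-2 aff ·: ll
L/II-1 un I-1×I-2: Ll
L/II-2 un ·: LL|Ll
L/III-1 un II-2×II-1: LL|Ll
⇒ L over [I-1,I-2,II-1,II-2,III-1]: 8 consistent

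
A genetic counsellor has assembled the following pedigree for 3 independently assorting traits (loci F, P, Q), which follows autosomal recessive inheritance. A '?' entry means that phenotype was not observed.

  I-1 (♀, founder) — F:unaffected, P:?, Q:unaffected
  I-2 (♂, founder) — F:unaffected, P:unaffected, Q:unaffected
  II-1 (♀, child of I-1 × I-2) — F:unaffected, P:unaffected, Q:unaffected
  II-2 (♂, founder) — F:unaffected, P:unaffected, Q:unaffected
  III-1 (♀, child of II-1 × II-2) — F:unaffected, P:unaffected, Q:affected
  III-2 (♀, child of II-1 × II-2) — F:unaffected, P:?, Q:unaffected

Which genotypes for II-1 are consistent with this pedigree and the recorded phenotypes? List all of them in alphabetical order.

F/I-1 un ·: FF|Ff
F/I-2 un ·: FF|Ff
F/II-1 un I-1×I-2: FF|Ff
F/II-2 un ·: FF|Ff
F/III-1 un II-1×II-2: FF|Ff
F/III-2 un II-1×II-2: FF|Ff
⇒ F over [I-1,I-2,II-1,II-2,III-1,III-2]: 44 consistent
P/I-1 ? ·: PP|Pp|pp
P/I-2 un ·: PP|Pp
P/II-1 un I-1×I-2: PP|Pp
P/II-2 un ·: PP|Pp
P/III-1 un II-1×II-2: PP|Pp
P/III-2 ? II-1×II-2: PP|Pp|pp
⇒ P over [I-1,I-2,II-1,II-2,III-1,III-2]: 70 consistent
Q/I-1 un ·: QQ|Qq
Q/I-2 un ·: QQ|Qq
Q/II-1 un I-1×I-2: Qq
Q/II-2 un ·: Qq
Q/III-1 aff II-1×II-2: qq
Q/III-2 un II-1×II-2: QQ|Qq
⇒ Q over [I-1,I-2,II-1,II-2,III-1,III-2]: 6 consistent

II-1 ∈ {FF PP Qq, FF Pp Qq, Ff PP Qq, Ff Pp Qq}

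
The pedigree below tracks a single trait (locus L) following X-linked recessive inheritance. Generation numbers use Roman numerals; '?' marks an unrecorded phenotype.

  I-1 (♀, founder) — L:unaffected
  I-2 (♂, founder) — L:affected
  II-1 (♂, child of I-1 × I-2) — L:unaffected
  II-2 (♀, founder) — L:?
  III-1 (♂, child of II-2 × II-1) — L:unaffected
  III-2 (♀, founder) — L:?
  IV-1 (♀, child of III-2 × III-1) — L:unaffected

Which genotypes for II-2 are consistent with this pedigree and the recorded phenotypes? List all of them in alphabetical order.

II-2 ∈ {X^LX^L, X^LX^l}

L/I-1 un ·: X^LX^L|X^LX^l
L/I-2 aff ·: X^lY
L/II-1 un I-1×I-2: X^LY
L/II-2 ? ·: X^LX^L|X^LX^l
L/III-1 un II-2×II-1: X^LY
L/III-2 ? ·: X^LX^L|X^LX^l|X^lX^l
L/IV-1 un III-2×III-1: X^LX^L|X^LX^l
⇒ L over [I-1,I-2,II-1,II-2,III-1,III-2,IV-1]: 16 consistent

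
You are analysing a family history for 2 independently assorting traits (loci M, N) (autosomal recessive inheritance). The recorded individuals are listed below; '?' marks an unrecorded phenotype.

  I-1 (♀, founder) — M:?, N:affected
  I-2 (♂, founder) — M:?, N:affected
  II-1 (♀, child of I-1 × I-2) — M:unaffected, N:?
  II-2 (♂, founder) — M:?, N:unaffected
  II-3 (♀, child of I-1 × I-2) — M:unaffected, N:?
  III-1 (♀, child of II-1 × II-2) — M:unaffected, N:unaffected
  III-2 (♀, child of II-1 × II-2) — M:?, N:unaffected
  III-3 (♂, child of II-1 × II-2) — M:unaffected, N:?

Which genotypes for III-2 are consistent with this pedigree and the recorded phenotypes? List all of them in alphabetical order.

M/I-1 ? ·: MM|Mm|mm
M/I-2 ? ·: MM|Mm|mm
M/II-1 un I-1×I-2: MM|Mm
M/II-2 ? ·: MM|Mm|mm
M/II-3 un I-1×I-2: MM|Mm
M/III-1 un II-1×II-2: MM|Mm
M/III-2 ? II-1×II-2: MM|Mm|mm
M/III-3 un II-1×II-2: MM|Mm
⇒ M over [I-1,I-2,II-1,II-2,II-3,III-1,III-2,III-3]: 290 consistent
N/I-1 aff ·: nn
N/I-2 aff ·: nn
N/II-1 ? I-1×I-2: nn
N/II-2 un ·: NN|Nn
N/II-3 ? I-1×I-2: nn
N/III-1 un II-1×II-2: Nn
N/III-2 un II-1×II-2: Nn
N/III-3 ? II-1×II-2: Nn|nn
⇒ N over [I-1,I-2,II-1,II-2,II-3,III-1,III-2,III-3]: 3 consistent

III-2 ∈ {MM Nn, Mm Nn, mm Nn}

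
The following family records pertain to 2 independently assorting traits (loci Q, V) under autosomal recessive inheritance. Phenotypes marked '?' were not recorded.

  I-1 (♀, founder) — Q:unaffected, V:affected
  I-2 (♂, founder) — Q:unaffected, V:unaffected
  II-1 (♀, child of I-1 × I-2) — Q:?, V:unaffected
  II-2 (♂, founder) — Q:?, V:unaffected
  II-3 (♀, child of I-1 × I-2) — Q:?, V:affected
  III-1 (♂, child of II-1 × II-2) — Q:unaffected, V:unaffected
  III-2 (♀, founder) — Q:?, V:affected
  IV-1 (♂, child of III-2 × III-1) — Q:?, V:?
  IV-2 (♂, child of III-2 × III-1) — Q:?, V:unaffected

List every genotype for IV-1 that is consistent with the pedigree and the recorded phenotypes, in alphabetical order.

IV-1 ∈ {QQ Vv, QQ vv, Qq Vv, Qq vv, qq Vv, qq vv}

Q/I-1 un ·: QQ|Qq
Q/I-2 un ·: QQ|Qq
Q/II-1 ? I-1×I-2: QQ|Qq|qq
Q/II-2 ? ·: QQ|Qq|qq
Q/II-3 ? I-1×I-2: QQ|Qq|qq
Q/III-1 un II-1×II-2: QQ|Qq
Q/III-2 ? ·: QQ|Qq|qq
Q/IV-1 ? III-2×III-1: QQ|Qq|qq
Q/IV-2 ? III-2×III-1: QQ|Qq|qq
⇒ Q over [I-1,I-2,II-1,II-2,II-3,III-1,III-2,IV-1,IV-2]: 911 consistent
V/I-1 aff ·: vv
V/I-2 un ·: Vv
V/II-1 un I-1×I-2: Vv
V/II-2 un ·: VV|Vv
V/II-3 aff I-1×I-2: vv
V/III-1 un II-1×II-2: VV|Vv
V/III-2 aff ·: vv
V/IV-1 ? III-2×III-1: Vv|vv
V/IV-2 un III-2×III-1: Vv
⇒ V over [I-1,I-2,II-1,II-2,II-3,III-1,III-2,IV-1,IV-2]: 6 consistent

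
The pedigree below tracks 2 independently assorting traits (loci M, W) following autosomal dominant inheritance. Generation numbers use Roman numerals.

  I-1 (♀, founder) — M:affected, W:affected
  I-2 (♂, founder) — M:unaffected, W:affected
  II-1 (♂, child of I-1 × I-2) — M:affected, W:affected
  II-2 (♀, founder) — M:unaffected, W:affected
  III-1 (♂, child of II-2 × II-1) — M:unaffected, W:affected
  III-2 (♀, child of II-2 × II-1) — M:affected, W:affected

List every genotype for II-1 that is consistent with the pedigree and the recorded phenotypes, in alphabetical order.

M/I-1 aff ·: Mm|MM
M/I-2 un ·: mm
M/II-1 aff I-1×I-2: Mm
M/II-2 un ·: mm
M/III-1 un II-2×II-1: mm
M/III-2 aff II-2×II-1: Mm
⇒ M over [I-1,I-2,II-1,II-2,III-1,III-2]: 2 consistent
W/I-1 aff ·: Ww|WW
W/I-2 aff ·: Ww|WW
W/II-1 aff I-1×I-2: Ww|WW
W/II-2 aff ·: Ww|WW
W/III-1 aff II-2×II-1: Ww|WW
W/III-2 aff II-2×II-1: Ww|WW
⇒ W over [I-1,I-2,II-1,II-2,III-1,III-2]: 44 consistent

II-1 ∈ {Mm WW, Mm Ww}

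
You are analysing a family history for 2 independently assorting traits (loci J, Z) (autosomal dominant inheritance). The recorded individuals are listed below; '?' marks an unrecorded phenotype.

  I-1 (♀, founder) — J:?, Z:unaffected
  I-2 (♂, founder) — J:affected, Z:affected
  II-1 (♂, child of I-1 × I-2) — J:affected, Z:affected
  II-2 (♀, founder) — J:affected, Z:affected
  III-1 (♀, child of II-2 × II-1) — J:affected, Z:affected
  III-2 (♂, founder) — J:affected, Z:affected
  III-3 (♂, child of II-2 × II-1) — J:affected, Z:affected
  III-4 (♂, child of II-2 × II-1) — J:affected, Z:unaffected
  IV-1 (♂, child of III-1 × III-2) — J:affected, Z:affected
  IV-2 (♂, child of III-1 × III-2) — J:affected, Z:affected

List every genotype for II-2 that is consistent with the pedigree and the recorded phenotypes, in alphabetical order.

II-2 ∈ {JJ Zz, Jj Zz}

J/I-1 ? ·: jj|Jj|JJ
J/I-2 aff ·: Jj|JJ
J/II-1 aff I-1×I-2: Jj|JJ
J/II-2 aff ·: Jj|JJ
J/III-1 aff II-2×II-1: Jj|JJ
J/III-2 aff ·: Jj|JJ
J/III-3 aff II-2×II-1: Jj|JJ
J/III-4 aff II-2×II-1: Jj|JJ
J/IV-1 aff III-1×III-2: Jj|JJ
J/IV-2 aff III-1×III-2: Jj|JJ
⇒ J over [I-1,I-2,II-1,II-2,III-1,III-2,III-3,III-4,IV-1,IV-2]: 748 consistent
Z/I-1 un ·: zz
Z/I-2 aff ·: Zz|ZZ
Z/II-1 aff I-1×I-2: Zz
Z/II-2 aff ·: Zz
Z/III-1 aff II-2×II-1: Zz|ZZ
Z/III-2 aff ·: Zz|ZZ
Z/III-3 aff II-2×II-1: Zz|ZZ
Z/III-4 un II-2×II-1: zz
Z/IV-1 aff III-1×III-2: Zz|ZZ
Z/IV-2 aff III-1×III-2: Zz|ZZ
⇒ Z over [I-1,I-2,II-1,II-2,III-1,III-2,III-3,III-4,IV-1,IV-2]: 52 consistent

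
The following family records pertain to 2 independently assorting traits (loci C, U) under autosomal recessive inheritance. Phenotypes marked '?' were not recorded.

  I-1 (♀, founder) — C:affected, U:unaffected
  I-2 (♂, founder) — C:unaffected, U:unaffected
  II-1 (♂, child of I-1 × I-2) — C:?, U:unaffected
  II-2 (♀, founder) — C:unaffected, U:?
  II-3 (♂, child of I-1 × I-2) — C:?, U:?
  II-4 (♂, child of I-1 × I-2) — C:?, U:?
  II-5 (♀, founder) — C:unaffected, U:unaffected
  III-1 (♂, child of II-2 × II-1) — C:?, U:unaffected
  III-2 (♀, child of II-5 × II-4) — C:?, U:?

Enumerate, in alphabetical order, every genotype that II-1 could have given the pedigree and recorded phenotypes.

C/I-1 aff ·: cc
C/I-2 un ·: CC|Cc
C/II-1 ? I-1×I-2: Cc|cc
C/II-2 un ·: CC|Cc
C/II-3 ? I-1×I-2: Cc|cc
C/II-4 ? I-1×I-2: Cc|cc
C/II-5 un ·: CC|Cc
C/III-1 ? II-2×II-1: CC|Cc|cc
C/III-2 ? II-5×II-4: CC|Cc|cc
⇒ C over [I-1,I-2,II-1,II-2,II-3,II-4,II-5,III-1,III-2]: 153 consistent
U/I-1 un ·: UU|Uu
U/I-2 un ·: UU|Uu
U/II-1 un I-1×I-2: UU|Uu
U/II-2 ? ·: UU|Uu|uu
U/II-3 ? I-1×I-2: UU|Uu|uu
U/II-4 ? I-1×I-2: UU|Uu|uu
U/II-5 un ·: UU|Uu
U/III-1 un II-2×II-1: UU|Uu
U/III-2 ? II-5×II-4: UU|Uu|uu
⇒ U over [I-1,I-2,II-1,II-2,II-3,II-4,II-5,III-1,III-2]: 597 consistent

II-1 ∈ {Cc UU, Cc Uu, cc UU, cc Uu}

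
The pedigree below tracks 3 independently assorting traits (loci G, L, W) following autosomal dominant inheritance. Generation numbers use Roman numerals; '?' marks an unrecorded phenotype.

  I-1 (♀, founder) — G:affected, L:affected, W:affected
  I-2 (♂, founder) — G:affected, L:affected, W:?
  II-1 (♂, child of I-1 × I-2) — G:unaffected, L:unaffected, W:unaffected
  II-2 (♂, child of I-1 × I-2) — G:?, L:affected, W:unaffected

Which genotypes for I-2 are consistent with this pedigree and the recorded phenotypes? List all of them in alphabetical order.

G/I-1 aff ·: Gg
G/I-2 aff ·: Gg
G/II-1 un I-1×I-2: gg
G/II-2 ? I-1×I-2: gg|Gg|GG
⇒ G over [I-1,I-2,II-1,II-2]: 3 consistent
L/I-1 aff ·: Ll
L/I-2 aff ·: Ll
L/II-1 un I-1×I-2: ll
L/II-2 aff I-1×I-2: Ll|LL
⇒ L over [I-1,I-2,II-1,II-2]: 2 consistent
W/I-1 aff ·: Ww
W/I-2 ? ·: ww|Ww
W/II-1 un I-1×I-2: ww
W/II-2 un I-1×I-2: ww
⇒ W over [I-1,I-2,II-1,II-2]: 2 consistent

I-2 ∈ {Gg Ll Ww, Gg Ll ww}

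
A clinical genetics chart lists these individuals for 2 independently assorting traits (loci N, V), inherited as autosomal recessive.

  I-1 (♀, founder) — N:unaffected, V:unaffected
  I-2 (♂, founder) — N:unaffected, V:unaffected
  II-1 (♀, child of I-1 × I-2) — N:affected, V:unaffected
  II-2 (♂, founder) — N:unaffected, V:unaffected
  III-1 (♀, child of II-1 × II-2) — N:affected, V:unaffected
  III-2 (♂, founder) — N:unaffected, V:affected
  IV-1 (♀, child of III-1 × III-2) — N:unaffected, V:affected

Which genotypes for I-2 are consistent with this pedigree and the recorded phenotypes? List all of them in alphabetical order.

I-2 ∈ {Nn VV, Nn Vv}

N/I-1 un ·: Nn
N/I-2 un ·: Nn
N/II-1 aff I-1×I-2: nn
N/II-2 un ·: Nn
N/III-1 aff II-1×II-2: nn
N/III-2 un ·: NN|Nn
N/IV-1 un III-1×III-2: Nn
⇒ N over [I-1,I-2,II-1,II-2,III-1,III-2,IV-1]: 2 consistent
V/I-1 un ·: VV|Vv
V/I-2 un ·: VV|Vv
V/II-1 un I-1×I-2: VV|Vv
V/II-2 un ·: VV|Vv
V/III-1 un II-1×II-2: Vv
V/III-2 aff ·: vv
V/IV-1 aff III-1×III-2: vv
⇒ V over [I-1,I-2,II-1,II-2,III-1,III-2,IV-1]: 10 consistent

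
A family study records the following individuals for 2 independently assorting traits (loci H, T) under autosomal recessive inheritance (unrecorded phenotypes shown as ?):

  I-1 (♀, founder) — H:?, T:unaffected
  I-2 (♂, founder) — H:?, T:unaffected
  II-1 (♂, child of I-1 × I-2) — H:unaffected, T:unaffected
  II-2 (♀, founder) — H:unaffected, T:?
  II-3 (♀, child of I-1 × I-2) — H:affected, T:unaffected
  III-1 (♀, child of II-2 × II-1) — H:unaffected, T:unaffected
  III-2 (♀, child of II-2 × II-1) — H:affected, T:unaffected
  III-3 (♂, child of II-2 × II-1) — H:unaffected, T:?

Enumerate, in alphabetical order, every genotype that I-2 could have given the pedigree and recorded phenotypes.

H/I-1 ? ·: Hh|hh
H/I-2 ? ·: Hh|hh
H/II-1 un I-1×I-2: Hh
H/II-2 un ·: Hh
H/II-3 aff I-1×I-2: hh
H/III-1 un II-2×II-1: HH|Hh
H/III-2 aff II-2×II-1: hh
H/III-3 un II-2×II-1: HH|Hh
⇒ H over [I-1,I-2,II-1,II-2,II-3,III-1,III-2,III-3]: 12 consistent
T/I-1 un ·: TT|Tt
T/I-2 un ·: TT|Tt
T/II-1 un I-1×I-2: TT|Tt
T/II-2 ? ·: TT|Tt|tt
T/II-3 un I-1×I-2: TT|Tt
T/III-1 un II-2×II-1: TT|Tt
T/III-2 un II-2×II-1: TT|Tt
T/III-3 ? II-2×II-1: TT|Tt|tt
⇒ T over [I-1,I-2,II-1,II-2,II-3,III-1,III-2,III-3]: 202 consistent

I-2 ∈ {Hh TT, Hh Tt, hh TT, hh Tt}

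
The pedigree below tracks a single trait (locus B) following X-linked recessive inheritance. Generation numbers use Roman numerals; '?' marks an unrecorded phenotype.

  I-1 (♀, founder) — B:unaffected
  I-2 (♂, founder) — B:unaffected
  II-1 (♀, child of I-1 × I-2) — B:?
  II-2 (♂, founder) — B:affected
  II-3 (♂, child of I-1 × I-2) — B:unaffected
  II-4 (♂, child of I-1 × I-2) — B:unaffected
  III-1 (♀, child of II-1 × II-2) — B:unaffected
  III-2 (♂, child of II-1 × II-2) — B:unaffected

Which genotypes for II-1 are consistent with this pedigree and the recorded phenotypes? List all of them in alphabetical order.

B/I-1 un ·: X^BX^B|X^BX^b
B/I-2 un ·: X^BY
B/II-1 ? I-1×I-2: X^BX^B|X^BX^b
B/II-2 aff ·: X^bY
B/II-3 un I-1×I-2: X^BY
B/II-4 un I-1×I-2: X^BY
B/III-1 un II-1×II-2: X^BX^b
B/III-2 un II-1×II-2: X^BY
⇒ B over [I-1,I-2,II-1,II-2,II-3,II-4,III-1,III-2]: 3 consistent

II-1 ∈ {X^BX^B, X^BX^b}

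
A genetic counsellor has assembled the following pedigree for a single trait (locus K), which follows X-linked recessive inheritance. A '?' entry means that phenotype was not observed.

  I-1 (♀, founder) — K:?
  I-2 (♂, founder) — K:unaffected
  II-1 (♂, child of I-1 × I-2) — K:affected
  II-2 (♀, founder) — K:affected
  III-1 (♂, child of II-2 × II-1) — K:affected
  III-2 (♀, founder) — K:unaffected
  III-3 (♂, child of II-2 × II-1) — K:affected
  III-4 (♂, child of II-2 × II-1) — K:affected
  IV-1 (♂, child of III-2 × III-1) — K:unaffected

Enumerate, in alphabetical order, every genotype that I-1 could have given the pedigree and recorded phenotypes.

K/I-1 ? ·: X^KX^k|X^kX^k
K/I-2 un ·: X^KY
K/II-1 aff I-1×I-2: X^kY
K/II-2 aff ·: X^kX^k
K/III-1 aff II-2×II-1: X^kY
K/III-2 un ·: X^KX^K|X^KX^k
K/III-3 aff II-2×II-1: X^kY
K/III-4 aff II-2×II-1: X^kY
K/IV-1 un III-2×III-1: X^KY
⇒ K over [I-1,I-2,II-1,II-2,III-1,III-2,III-3,III-4,IV-1]: 4 consistent

I-1 ∈ {X^KX^k, X^kX^k}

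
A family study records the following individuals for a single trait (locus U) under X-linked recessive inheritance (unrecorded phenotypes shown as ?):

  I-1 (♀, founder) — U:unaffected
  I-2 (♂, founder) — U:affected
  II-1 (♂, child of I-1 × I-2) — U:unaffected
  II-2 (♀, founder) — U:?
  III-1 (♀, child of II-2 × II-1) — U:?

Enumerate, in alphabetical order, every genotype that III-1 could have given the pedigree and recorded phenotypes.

U/I-1 un ·: X^UX^U|X^UX^u
U/I-2 aff ·: X^uY
U/II-1 un I-1×I-2: X^UY
U/II-2 ? ·: X^UX^U|X^UX^u|X^uX^u
U/III-1 ? II-2×II-1: X^UX^U|X^UX^u
⇒ U over [I-1,I-2,II-1,II-2,III-1]: 8 consistent

III-1 ∈ {X^UX^U, X^UX^u}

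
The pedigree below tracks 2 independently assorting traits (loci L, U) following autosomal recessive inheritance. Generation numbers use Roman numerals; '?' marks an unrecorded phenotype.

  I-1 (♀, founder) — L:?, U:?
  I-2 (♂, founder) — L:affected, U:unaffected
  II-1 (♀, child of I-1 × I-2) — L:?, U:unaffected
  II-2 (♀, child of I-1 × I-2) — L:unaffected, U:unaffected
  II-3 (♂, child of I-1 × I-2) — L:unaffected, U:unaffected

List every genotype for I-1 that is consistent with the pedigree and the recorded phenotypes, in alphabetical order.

L/I-1 ? ·: LL|Ll
L/I-2 aff ·: ll
L/II-1 ? I-1×I-2: Ll|ll
L/II-2 un I-1×I-2: Ll
L/II-3 un I-1×I-2: Ll
⇒ L over [I-1,I-2,II-1,II-2,II-3]: 3 consistent
U/I-1 ? ·: UU|Uu|uu
U/I-2 un ·: UU|Uu
U/II-1 un I-1×I-2: UU|Uu
U/II-2 un I-1×I-2: UU|Uu
U/II-3 un I-1×I-2: UU|Uu
⇒ U over [I-1,I-2,II-1,II-2,II-3]: 27 consistent

I-1 ∈ {LL UU, LL Uu, LL uu, Ll UU, Ll Uu, Ll uu}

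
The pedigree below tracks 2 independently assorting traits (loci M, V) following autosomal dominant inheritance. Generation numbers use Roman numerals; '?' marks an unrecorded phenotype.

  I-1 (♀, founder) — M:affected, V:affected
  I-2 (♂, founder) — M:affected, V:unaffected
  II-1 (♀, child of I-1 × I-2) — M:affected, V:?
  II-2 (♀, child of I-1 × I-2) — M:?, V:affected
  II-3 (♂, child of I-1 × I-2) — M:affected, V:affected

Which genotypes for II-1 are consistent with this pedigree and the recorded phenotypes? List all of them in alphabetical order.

M/I-1 aff ·: Mm|MM
M/I-2 aff ·: Mm|MM
M/II-1 aff I-1×I-2: Mm|MM
M/II-2 ? I-1×I-2: mm|Mm|MM
M/II-3 aff I-1×I-2: Mm|MM
⇒ M over [I-1,I-2,II-1,II-2,II-3]: 29 consistent
V/I-1 aff ·: Vv|VV
V/I-2 un ·: vv
V/II-1 ? I-1×I-2: vv|Vv
V/II-2 aff I-1×I-2: Vv
V/II-3 aff I-1×I-2: Vv
⇒ V over [I-1,I-2,II-1,II-2,II-3]: 3 consistent

II-1 ∈ {MM Vv, MM vv, Mm Vv, Mm vv}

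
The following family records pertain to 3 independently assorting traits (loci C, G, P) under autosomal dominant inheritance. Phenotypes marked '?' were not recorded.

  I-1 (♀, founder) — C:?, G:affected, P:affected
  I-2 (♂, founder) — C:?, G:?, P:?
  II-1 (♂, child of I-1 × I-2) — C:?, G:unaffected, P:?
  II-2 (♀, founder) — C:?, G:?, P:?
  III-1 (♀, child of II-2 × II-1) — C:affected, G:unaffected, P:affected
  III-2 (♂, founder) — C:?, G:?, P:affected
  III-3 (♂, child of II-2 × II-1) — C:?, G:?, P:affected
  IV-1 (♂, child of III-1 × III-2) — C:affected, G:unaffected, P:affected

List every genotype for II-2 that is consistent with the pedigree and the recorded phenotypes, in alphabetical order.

C/I-1 ? ·: cc|Cc|CC
C/I-2 ? ·: cc|Cc|CC
C/II-1 ? I-1×I-2: cc|Cc|CC
C/II-2 ? ·: cc|Cc|CC
C/III-1 aff II-2×II-1: Cc|CC
C/III-2 ? ·: cc|Cc|CC
C/III-3 ? II-2×II-1: cc|Cc|CC
C/IV-1 aff III-1×III-2: Cc|CC
⇒ C over [I-1,I-2,II-1,II-2,III-1,III-2,III-3,IV-1]: 553 consistent
G/I-1 aff ·: Gg
G/I-2 ? ·: gg|Gg
G/II-1 un I-1×I-2: gg
G/II-2 ? ·: gg|Gg
G/III-1 un II-2×II-1: gg
G/III-2 ? ·: gg|Gg
G/III-3 ? II-2×II-1: gg|Gg
G/IV-1 un III-1×III-2: gg
⇒ G over [I-1,I-2,II-1,II-2,III-1,III-2,III-3,IV-1]: 12 consistent
P/I-1 aff ·: Pp|PP
P/I-2 ? ·: pp|Pp|PP
P/II-1 ? I-1×I-2: pp|Pp|PP
P/II-2 ? ·: pp|Pp|PP
P/III-1 aff II-2×II-1: Pp|PP
P/III-2 aff ·: Pp|PP
P/III-3 aff II-2×II-1: Pp|PP
P/IV-1 aff III-1×III-2: Pp|PP
⇒ P over [I-1,I-2,II-1,II-2,III-1,III-2,III-3,IV-1]: 260 consistent

II-2 ∈ {CC Gg PP, CC Gg Pp, CC Gg pp, CC gg PP, CC gg Pp, CC gg pp, Cc Gg PP, Cc Gg Pp, Cc Gg pp, Cc gg PP, Cc gg Pp, Cc gg pp, cc Gg PP, cc Gg Pp, cc Gg pp, cc gg PP, cc gg Pp, cc gg pp}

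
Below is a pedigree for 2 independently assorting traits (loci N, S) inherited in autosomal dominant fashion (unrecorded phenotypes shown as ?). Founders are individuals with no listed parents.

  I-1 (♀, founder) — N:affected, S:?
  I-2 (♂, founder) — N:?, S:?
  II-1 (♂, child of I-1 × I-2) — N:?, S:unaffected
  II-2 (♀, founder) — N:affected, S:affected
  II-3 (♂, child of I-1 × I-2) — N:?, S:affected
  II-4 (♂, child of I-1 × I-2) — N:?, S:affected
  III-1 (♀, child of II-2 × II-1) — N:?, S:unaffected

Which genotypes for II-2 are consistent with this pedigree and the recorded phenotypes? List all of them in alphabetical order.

N/I-1 aff ·: Nn|NN
N/I-2 ? ·: nn|Nn|NN
N/II-1 ? I-1×I-2: nn|Nn|NN
N/II-2 aff ·: Nn|NN
N/II-3 ? I-1×I-2: nn|Nn|NN
N/II-4 ? I-1×I-2: nn|Nn|NN
N/III-1 ? II-2×II-1: nn|Nn|NN
⇒ N over [I-1,I-2,II-1,II-2,II-3,II-4,III-1]: 203 consistent
S/I-1 ? ·: ss|Ss
S/I-2 ? ·: ss|Ss
S/II-1 un I-1×I-2: ss
S/II-2 aff ·: Ss
S/II-3 aff I-1×I-2: Ss|SS
S/II-4 aff I-1×I-2: Ss|SS
S/III-1 un II-2×II-1: ss
⇒ S over [I-1,I-2,II-1,II-2,II-3,II-4,III-1]: 6 consistent

II-2 ∈ {NN Ss, Nn Ss}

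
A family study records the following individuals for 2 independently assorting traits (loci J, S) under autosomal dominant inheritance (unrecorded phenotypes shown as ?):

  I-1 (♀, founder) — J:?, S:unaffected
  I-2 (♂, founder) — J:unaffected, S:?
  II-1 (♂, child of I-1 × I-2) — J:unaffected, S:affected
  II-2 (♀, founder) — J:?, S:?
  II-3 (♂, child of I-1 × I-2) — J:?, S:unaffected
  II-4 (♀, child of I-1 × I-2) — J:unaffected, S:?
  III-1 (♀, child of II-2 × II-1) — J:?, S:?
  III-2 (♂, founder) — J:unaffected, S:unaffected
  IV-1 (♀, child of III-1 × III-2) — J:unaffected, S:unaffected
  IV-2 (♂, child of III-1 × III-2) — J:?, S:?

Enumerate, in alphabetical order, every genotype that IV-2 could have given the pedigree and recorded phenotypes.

IV-2 ∈ {Jj Ss, Jj ss, jj Ss, jj ss}

J/I-1 ? ·: jj|Jj
J/I-2 un ·: jj
J/II-1 un I-1×I-2: jj
J/II-2 ? ·: jj|Jj|JJ
J/II-3 ? I-1×I-2: jj|Jj
J/II-4 un I-1×I-2: jj
J/III-1 ? II-2×II-1: jj|Jj
J/III-2 un ·: jj
J/IV-1 un III-1×III-2: jj
J/IV-2 ? III-1×III-2: jj|Jj
⇒ J over [I-1,I-2,II-1,II-2,II-3,II-4,III-1,III-2,IV-1,IV-2]: 18 consistent
S/I-1 un ·: ss
S/I-2 ? ·: Ss
S/II-1 aff I-1×I-2: Ss
S/II-2 ? ·: ss|Ss|SS
S/II-3 un I-1×I-2: ss
S/II-4 ? I-1×I-2: ss|Ss
S/III-1 ? II-2×II-1: ss|Ss
S/III-2 un ·: ss
S/IV-1 un III-1×III-2: ss
S/IV-2 ? III-1×III-2: ss|Ss
⇒ S over [I-1,I-2,II-1,II-2,II-3,II-4,III-1,III-2,IV-1,IV-2]: 16 consistent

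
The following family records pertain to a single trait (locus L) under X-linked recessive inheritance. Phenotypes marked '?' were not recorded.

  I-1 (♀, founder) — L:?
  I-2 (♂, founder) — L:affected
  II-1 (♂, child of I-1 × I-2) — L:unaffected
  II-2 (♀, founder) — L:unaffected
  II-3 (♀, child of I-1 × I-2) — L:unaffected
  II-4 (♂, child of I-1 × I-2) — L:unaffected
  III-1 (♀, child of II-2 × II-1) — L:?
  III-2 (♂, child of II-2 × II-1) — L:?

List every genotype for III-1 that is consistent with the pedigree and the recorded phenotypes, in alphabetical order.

III-1 ∈ {X^LX^L, X^LX^l}

L/I-1 ? ·: X^LX^L|X^LX^l
L/I-2 aff ·: X^lY
L/II-1 un I-1×I-2: X^LY
L/II-2 un ·: X^LX^L|X^LX^l
L/II-3 un I-1×I-2: X^LX^l
L/II-4 un I-1×I-2: X^LY
L/III-1 ? II-2×II-1: X^LX^L|X^LX^l
L/III-2 ? II-2×II-1: X^LY|X^lY
⇒ L over [I-1,I-2,II-1,II-2,II-3,II-4,III-1,III-2]: 10 consistent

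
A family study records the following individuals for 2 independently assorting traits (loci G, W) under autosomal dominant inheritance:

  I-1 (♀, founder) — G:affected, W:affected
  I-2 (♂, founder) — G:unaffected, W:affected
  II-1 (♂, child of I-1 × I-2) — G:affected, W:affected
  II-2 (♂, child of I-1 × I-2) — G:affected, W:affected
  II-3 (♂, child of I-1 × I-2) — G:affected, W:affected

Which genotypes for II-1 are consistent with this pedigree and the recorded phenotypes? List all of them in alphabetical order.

II-1 ∈ {Gg WW, Gg Ww}

G/I-1 aff ·: Gg|GG
G/I-2 un ·: gg
G/II-1 aff I-1×I-2: Gg
G/II-2 aff I-1×I-2: Gg
G/II-3 aff I-1×I-2: Gg
⇒ G over [I-1,I-2,II-1,II-2,II-3]: 2 consistent
W/I-1 aff ·: Ww|WW
W/I-2 aff ·: Ww|WW
W/II-1 aff I-1×I-2: Ww|WW
W/II-2 aff I-1×I-2: Ww|WW
W/II-3 aff I-1×I-2: Ww|WW
⇒ W over [I-1,I-2,II-1,II-2,II-3]: 25 consistent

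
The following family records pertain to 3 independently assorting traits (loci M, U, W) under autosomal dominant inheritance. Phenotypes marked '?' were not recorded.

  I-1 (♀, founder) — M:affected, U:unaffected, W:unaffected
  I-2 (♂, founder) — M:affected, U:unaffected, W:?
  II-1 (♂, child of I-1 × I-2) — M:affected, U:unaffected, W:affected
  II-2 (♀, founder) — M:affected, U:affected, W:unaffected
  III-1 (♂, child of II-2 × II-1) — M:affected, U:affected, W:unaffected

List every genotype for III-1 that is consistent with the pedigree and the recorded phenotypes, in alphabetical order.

III-1 ∈ {MM Uu ww, Mm Uu ww}

M/I-1 aff ·: Mm|MM
M/I-2 aff ·: Mm|MM
M/II-1 aff I-1×I-2: Mm|MM
M/II-2 aff ·: Mm|MM
M/III-1 aff II-2×II-1: Mm|MM
⇒ M over [I-1,I-2,II-1,II-2,III-1]: 24 consistent
U/I-1 un ·: uu
U/I-2 un ·: uu
U/II-1 un I-1×I-2: uu
U/II-2 aff ·: Uu|UU
U/III-1 aff II-2×II-1: Uu
⇒ U over [I-1,I-2,II-1,II-2,III-1]: 2 consistent
W/I-1 un ·: ww
W/I-2 ? ·: Ww|WW
W/II-1 aff I-1×I-2: Ww
W/II-2 un ·: ww
W/III-1 un II-2×II-1: ww
⇒ W over [I-1,I-2,II-1,II-2,III-1]: 2 consistent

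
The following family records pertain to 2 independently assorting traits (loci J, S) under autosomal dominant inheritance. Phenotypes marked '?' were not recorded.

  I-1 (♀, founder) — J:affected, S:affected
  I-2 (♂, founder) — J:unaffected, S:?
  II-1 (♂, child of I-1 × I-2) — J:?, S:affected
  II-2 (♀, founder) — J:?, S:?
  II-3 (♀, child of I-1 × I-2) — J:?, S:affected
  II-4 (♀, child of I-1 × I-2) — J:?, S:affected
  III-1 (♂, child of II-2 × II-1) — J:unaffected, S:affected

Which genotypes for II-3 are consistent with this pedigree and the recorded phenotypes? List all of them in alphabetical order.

J/I-1 aff ·: Jj|JJ
J/I-2 un ·: jj
J/II-1 ? I-1×I-2: jj|Jj
J/II-2 ? ·: jj|Jj
J/II-3 ? I-1×I-2: jj|Jj
J/II-4 ? I-1×I-2: jj|Jj
J/III-1 un II-2×II-1: jj
⇒ J over [I-1,I-2,II-1,II-2,II-3,II-4,III-1]: 18 consistent
S/I-1 aff ·: Ss|SS
S/I-2 ? ·: ss|Ss|SS
S/II-1 aff I-1×I-2: Ss|SS
S/II-2 ? ·: ss|Ss|SS
S/II-3 aff I-1×I-2: Ss|SS
S/II-4 aff I-1×I-2: Ss|SS
S/III-1 aff II-2×II-1: Ss|SS
⇒ S over [I-1,I-2,II-1,II-2,II-3,II-4,III-1]: 122 consistent

II-3 ∈ {Jj SS, Jj Ss, jj SS, jj Ss}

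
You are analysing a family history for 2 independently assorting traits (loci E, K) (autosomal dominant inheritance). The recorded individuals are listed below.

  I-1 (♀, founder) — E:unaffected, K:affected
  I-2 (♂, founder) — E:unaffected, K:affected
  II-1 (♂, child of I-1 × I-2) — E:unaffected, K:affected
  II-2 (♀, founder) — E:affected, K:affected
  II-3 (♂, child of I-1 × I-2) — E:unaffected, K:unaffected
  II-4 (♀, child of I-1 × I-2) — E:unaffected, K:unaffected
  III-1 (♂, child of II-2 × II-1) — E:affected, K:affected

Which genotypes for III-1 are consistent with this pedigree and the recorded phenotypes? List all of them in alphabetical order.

E/I-1 un ·: ee
E/I-2 un ·: ee
E/II-1 un I-1×I-2: ee
E/II-2 aff ·: Ee|EE
E/II-3 un I-1×I-2: ee
E/II-4 un I-1×I-2: ee
E/III-1 aff II-2×II-1: Ee
⇒ E over [I-1,I-2,II-1,II-2,II-3,II-4,III-1]: 2 consistent
K/I-1 aff ·: Kk
K/I-2 aff ·: Kk
K/II-1 aff I-1×I-2: Kk|KK
K/II-2 aff ·: Kk|KK
K/II-3 un I-1×I-2: kk
K/II-4 un I-1×I-2: kk
K/III-1 aff II-2×II-1: Kk|KK
⇒ K over [I-1,I-2,II-1,II-2,II-3,II-4,III-1]: 7 consistent

III-1 ∈ {Ee KK, Ee Kk}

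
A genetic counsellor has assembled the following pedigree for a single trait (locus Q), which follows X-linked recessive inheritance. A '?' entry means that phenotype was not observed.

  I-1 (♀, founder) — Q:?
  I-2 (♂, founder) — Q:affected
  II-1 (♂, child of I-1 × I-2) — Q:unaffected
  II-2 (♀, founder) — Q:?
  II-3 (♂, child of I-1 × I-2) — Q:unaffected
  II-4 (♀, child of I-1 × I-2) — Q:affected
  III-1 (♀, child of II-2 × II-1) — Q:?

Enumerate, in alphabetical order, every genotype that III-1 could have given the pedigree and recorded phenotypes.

Q/I-1 ? ·: X^QX^q
Q/I-2 aff ·: X^qY
Q/II-1 un I-1×I-2: X^QY
Q/II-2 ? ·: X^QX^Q|X^QX^q|X^qX^q
Q/II-3 un I-1×I-2: X^QY
Q/II-4 aff I-1×I-2: X^qX^q
Q/III-1 ? II-2×II-1: X^QX^Q|X^QX^q
⇒ Q over [I-1,I-2,II-1,II-2,II-3,II-4,III-1]: 4 consistent

III-1 ∈ {X^QX^Q, X^QX^q}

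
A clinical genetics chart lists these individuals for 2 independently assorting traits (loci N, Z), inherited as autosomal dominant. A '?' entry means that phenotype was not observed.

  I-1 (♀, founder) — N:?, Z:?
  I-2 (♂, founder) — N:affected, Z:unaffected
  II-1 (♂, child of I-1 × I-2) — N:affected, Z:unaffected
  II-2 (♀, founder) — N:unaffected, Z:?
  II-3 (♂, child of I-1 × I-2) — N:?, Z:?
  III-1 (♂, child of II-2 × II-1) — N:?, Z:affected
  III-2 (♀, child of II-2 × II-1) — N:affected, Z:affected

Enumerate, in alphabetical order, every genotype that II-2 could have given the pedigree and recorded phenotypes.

N/I-1 ? ·: nn|Nn|NN
N/I-2 aff ·: Nn|NN
N/II-1 aff I-1×I-2: Nn|NN
N/II-2 un ·: nn
N/II-3 ? I-1×I-2: nn|Nn|NN
N/III-1 ? II-2×II-1: nn|Nn
N/III-2 aff II-2×II-1: Nn
⇒ N over [I-1,I-2,II-1,II-2,II-3,III-1,III-2]: 28 consistent
Z/I-1 ? ·: zz|Zz
Z/I-2 un ·: zz
Z/II-1 un I-1×I-2: zz
Z/II-2 ? ·: Zz|ZZ
Z/II-3 ? I-1×I-2: zz|Zz
Z/III-1 aff II-2×II-1: Zz
Z/III-2 aff II-2×II-1: Zz
⇒ Z over [I-1,I-2,II-1,II-2,II-3,III-1,III-2]: 6 consistent

II-2 ∈ {nn ZZ, nn Zz}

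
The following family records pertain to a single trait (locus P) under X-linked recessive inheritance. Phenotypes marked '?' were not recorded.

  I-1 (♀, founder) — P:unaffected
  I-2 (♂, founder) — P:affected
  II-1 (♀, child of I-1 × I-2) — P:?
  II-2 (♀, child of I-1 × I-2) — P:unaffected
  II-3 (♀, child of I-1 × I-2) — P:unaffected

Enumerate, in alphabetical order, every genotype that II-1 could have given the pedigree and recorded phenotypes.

II-1 ∈ {X^PX^p, X^pX^p}

P/I-1 un ·: X^PX^P|X^PX^p
P/I-2 aff ·: X^pY
P/II-1 ? I-1×I-2: X^PX^p|X^pX^p
P/II-2 un I-1×I-2: X^PX^p
P/II-3 un I-1×I-2: X^PX^p
⇒ P over [I-1,I-2,II-1,II-2,II-3]: 3 consistent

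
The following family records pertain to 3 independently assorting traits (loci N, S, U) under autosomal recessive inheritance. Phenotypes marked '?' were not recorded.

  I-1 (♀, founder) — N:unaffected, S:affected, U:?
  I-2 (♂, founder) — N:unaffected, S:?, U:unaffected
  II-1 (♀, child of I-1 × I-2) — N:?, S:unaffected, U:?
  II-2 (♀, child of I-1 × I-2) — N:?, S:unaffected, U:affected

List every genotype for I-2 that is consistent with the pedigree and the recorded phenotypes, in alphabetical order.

I-2 ∈ {NN SS Uu, NN Ss Uu, Nn SS Uu, Nn Ss Uu}

N/I-1 un ·: NN|Nn
N/I-2 un ·: NN|Nn
N/II-1 ? I-1×I-2: NN|Nn|nn
N/II-2 ? I-1×I-2: NN|Nn|nn
⇒ N over [I-1,I-2,II-1,II-2]: 18 consistent
S/I-1 aff ·: ss
S/I-2 ? ·: SS|Ss
S/II-1 un I-1×I-2: Ss
S/II-2 un I-1×I-2: Ss
⇒ S over [I-1,I-2,II-1,II-2]: 2 consistent
U/I-1 ? ·: Uu|uu
U/I-2 un ·: Uu
U/II-1 ? I-1×I-2: UU|Uu|uu
U/II-2 aff I-1×I-2: uu
⇒ U over [I-1,I-2,II-1,II-2]: 5 consistent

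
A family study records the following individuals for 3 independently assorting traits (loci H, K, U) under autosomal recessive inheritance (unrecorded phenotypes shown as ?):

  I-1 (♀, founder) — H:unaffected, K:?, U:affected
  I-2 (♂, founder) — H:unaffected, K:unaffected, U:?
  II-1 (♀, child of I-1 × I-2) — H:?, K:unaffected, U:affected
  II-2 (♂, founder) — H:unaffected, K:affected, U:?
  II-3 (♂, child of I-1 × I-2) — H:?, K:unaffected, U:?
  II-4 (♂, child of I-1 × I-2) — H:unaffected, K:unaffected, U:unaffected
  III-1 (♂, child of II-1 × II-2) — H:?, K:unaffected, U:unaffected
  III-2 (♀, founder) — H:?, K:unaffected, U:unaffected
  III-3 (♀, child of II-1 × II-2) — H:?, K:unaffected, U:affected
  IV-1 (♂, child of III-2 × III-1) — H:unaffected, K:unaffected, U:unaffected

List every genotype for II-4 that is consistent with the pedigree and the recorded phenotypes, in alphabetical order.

H/I-1 un ·: HH|Hh
H/I-2 un ·: HH|Hh
H/II-1 ? I-1×I-2: HH|Hh|hh
H/II-2 un ·: HH|Hh
H/II-3 ? I-1×I-2: HH|Hh|hh
H/II-4 un I-1×I-2: HH|Hh
H/III-1 ? II-1×II-2: HH|Hh|hh
H/III-2 ? ·: HH|Hh|hh
H/III-3 ? II-1×II-2: HH|Hh|hh
H/IV-1 un III-2×III-1: HH|Hh
⇒ H over [I-1,I-2,II-1,II-2,II-3,II-4,III-1,III-2,III-3,IV-1]: 1158 consistent
K/I-1 ? ·: KK|Kk|kk
K/I-2 un ·: KK|Kk
K/II-1 un I-1×I-2: KK|Kk
K/II-2 aff ·: kk
K/II-3 un I-1×I-2: KK|Kk
K/II-4 un I-1×I-2: KK|Kk
K/III-1 un II-1×II-2: Kk
K/III-2 un ·: KK|Kk
K/III-3 un II-1×II-2: Kk
K/IV-1 un III-2×III-1: KK|Kk
⇒ K over [I-1,I-2,II-1,II-2,II-3,II-4,III-1,III-2,III-3,IV-1]: 108 consistent
U/I-1 aff ·: uu
U/I-2 ? ·: Uu
U/II-1 aff I-1×I-2: uu
U/II-2 ? ·: Uu
U/II-3 ? I-1×I-2: Uu|uu
U/II-4 un I-1×I-2: Uu
U/III-1 un II-1×II-2: Uu
U/III-2 un ·: UU|Uu
U/III-3 aff II-1×II-2: uu
U/IV-1 un III-2×III-1: UU|Uu
⇒ U over [I-1,I-2,II-1,II-2,II-3,II-4,III-1,III-2,III-3,IV-1]: 8 consistent

II-4 ∈ {HH KK Uu, HH Kk Uu, Hh KK Uu, Hh Kk Uu}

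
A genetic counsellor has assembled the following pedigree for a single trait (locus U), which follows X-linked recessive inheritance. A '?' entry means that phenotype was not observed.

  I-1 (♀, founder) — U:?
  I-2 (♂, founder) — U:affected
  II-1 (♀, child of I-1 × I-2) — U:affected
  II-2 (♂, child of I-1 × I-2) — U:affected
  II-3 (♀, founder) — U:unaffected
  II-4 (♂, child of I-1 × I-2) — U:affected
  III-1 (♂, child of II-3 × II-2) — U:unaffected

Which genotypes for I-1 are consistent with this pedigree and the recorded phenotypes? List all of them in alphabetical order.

I-1 ∈ {X^UX^u, X^uX^u}

U/I-1 ? ·: X^UX^u|X^uX^u
U/I-2 aff ·: X^uY
U/II-1 aff I-1×I-2: X^uX^u
U/II-2 aff I-1×I-2: X^uY
U/II-3 un ·: X^UX^U|X^UX^u
U/II-4 aff I-1×I-2: X^uY
U/III-1 un II-3×II-2: X^UY
⇒ U over [I-1,I-2,II-1,II-2,II-3,II-4,III-1]: 4 consistent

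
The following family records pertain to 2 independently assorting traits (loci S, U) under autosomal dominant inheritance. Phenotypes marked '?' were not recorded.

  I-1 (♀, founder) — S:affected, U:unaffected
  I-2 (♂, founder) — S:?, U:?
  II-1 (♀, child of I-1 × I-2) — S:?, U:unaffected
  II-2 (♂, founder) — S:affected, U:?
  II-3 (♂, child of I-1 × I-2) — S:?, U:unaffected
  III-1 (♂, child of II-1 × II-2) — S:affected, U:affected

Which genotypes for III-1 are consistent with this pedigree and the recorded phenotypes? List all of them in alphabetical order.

S/I-1 aff ·: Ss|SS
S/I-2 ? ·: ss|Ss|SS
S/II-1 ? I-1×I-2: ss|Ss|SS
S/II-2 aff ·: Ss|SS
S/II-3 ? I-1×I-2: ss|Ss|SS
S/III-1 aff II-1×II-2: Ss|SS
⇒ S over [I-1,I-2,II-1,II-2,II-3,III-1]: 74 consistent
U/I-1 un ·: uu
U/I-2 ? ·: uu|Uu
U/II-1 un I-1×I-2: uu
U/II-2 ? ·: Uu|UU
U/II-3 un I-1×I-2: uu
U/III-1 aff II-1×II-2: Uu
⇒ U over [I-1,I-2,II-1,II-2,II-3,III-1]: 4 consistent

III-1 ∈ {SS Uu, Ss Uu}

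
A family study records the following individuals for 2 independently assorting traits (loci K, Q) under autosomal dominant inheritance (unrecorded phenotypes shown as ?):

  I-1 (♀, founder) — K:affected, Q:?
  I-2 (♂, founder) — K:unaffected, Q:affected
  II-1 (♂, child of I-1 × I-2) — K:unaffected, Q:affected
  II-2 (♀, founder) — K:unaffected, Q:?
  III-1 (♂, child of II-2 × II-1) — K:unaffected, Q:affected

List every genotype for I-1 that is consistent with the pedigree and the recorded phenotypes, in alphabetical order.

K/I-1 aff ·: Kk
K/I-2 un ·: kk
K/II-1 un I-1×I-2: kk
K/II-2 un ·: kk
K/III-1 un II-2×II-1: kk
⇒ K over [I-1,I-2,II-1,II-2,III-1]: 1 consistent
Q/I-1 ? ·: qq|Qq|QQ
Q/I-2 aff ·: Qq|QQ
Q/II-1 aff I-1×I-2: Qq|QQ
Q/II-2 ? ·: qq|Qq|QQ
Q/III-1 aff II-2×II-1: Qq|QQ
⇒ Q over [I-1,I-2,II-1,II-2,III-1]: 41 consistent

I-1 ∈ {Kk QQ, Kk Qq, Kk qq}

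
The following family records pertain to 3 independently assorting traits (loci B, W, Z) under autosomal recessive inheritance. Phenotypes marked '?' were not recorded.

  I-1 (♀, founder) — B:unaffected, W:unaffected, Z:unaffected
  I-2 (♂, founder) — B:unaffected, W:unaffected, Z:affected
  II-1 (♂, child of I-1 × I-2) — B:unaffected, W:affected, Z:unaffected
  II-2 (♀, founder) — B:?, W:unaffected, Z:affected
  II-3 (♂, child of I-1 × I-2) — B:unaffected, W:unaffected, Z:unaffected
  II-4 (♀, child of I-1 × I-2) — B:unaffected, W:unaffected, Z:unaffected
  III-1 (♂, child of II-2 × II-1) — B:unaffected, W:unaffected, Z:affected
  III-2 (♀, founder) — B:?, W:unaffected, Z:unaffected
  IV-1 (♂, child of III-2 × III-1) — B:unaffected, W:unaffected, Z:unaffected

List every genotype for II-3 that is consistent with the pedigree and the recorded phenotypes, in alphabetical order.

B/I-1 un ·: BB|Bb
B/I-2 un ·: BB|Bb
B/II-1 un I-1×I-2: BB|Bb
B/II-2 ? ·: BB|Bb|bb
B/II-3 un I-1×I-2: BB|Bb
B/II-4 un I-1×I-2: BB|Bb
B/III-1 un II-2×II-1: BB|Bb
B/III-2 ? ·: BB|Bb|bb
B/IV-1 un III-2×III-1: BB|Bb
⇒ B over [I-1,I-2,II-1,II-2,II-3,II-4,III-1,III-2,IV-1]: 510 consistent
W/I-1 un ·: Ww
W/I-2 un ·: Ww
W/II-1 aff I-1×I-2: ww
W/II-2 un ·: WW|Ww
W/II-3 un I-1×I-2: WW|Ww
W/II-4 un I-1×I-2: WW|Ww
W/III-1 un II-2×II-1: Ww
W/III-2 un ·: WW|Ww
W/IV-1 un III-2×III-1: WW|Ww
⇒ W over [I-1,I-2,II-1,II-2,II-3,II-4,III-1,III-2,IV-1]: 32 consistent
Z/I-1 un ·: ZZ|Zz
Z/I-2 aff ·: zz
Z/II-1 un I-1×I-2: Zz
Z/II-2 aff ·: zz
Z/II-3 un I-1×I-2: Zz
Z/II-4 un I-1×I-2: Zz
Z/III-1 aff II-2×II-1: zz
Z/III-2 un ·: ZZ|Zz
Z/IV-1 un III-2×III-1: Zz
⇒ Z over [I-1,I-2,II-1,II-2,II-3,II-4,III-1,III-2,IV-1]: 4 consistent

II-3 ∈ {BB WW Zz, BB Ww Zz, Bb WW Zz, Bb Ww Zz}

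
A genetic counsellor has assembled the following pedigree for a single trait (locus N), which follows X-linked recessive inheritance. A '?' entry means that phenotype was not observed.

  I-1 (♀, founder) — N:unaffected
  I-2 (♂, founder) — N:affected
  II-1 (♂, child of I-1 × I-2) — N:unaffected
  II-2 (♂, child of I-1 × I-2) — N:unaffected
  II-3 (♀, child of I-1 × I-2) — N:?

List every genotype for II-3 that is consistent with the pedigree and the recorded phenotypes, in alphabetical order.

II-3 ∈ {X^NX^n, X^nX^n}

N/I-1 un ·: X^NX^N|X^NX^n
N/I-2 aff ·: X^nY
N/II-1 un I-1×I-2: X^NY
N/II-2 un I-1×I-2: X^NY
N/II-3 ? I-1×I-2: X^NX^n|X^nX^n
⇒ N over [I-1,I-2,II-1,II-2,II-3]: 3 consistent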